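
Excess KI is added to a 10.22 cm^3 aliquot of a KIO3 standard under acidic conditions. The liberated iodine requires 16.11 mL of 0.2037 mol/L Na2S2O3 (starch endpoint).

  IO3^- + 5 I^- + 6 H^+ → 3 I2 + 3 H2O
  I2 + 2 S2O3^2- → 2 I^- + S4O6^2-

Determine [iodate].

0.05352 mol/L

n(S2O3^2-) = 0.01611 × 0.2037 = 3.282 × 10^-3 mol
n(I2) = n(S2O3^2-)/2 = 1.641 × 10^-3 mol
From the 1:3 ratio, n(IO3^-) in the aliquot = 1/3 × 1.641 × 10^-3 = 5.469 × 10^-4 mol
[IO3^-] = 5.469 × 10^-4 / 0.01022 = 0.05352 mol/L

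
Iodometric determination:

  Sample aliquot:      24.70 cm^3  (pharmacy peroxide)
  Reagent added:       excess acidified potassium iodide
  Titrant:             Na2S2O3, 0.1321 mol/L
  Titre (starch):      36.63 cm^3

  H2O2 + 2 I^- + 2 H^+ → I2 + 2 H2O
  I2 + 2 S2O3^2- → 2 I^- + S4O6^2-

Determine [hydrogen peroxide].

0.09795 mol/L

n(S2O3^2-) = 0.03663 × 0.1321 = 4.839 × 10^-3 mol
n(I2) = n(S2O3^2-)/2 = 2.419 × 10^-3 mol
n(H2O2) in the aliquot = 2.419 × 10^-3 mol (1:1 ratio)
[H2O2] = 2.419 × 10^-3 / 0.02470 = 0.09795 mol/L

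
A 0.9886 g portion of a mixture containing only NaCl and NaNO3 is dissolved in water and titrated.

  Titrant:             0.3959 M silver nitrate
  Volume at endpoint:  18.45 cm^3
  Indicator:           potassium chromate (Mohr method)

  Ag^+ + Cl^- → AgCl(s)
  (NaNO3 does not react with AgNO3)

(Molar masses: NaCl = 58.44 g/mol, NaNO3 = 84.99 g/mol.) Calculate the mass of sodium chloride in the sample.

0.4269 g

n(AgNO3) = 0.01845 × 0.3959 = 7.304 × 10^-3 mol
Let x = n(NaCl), y = n(NaNO3).
Titrant: 1x = 7.304 × 10^-3;  mass: 58.44x + 84.99y = 0.9886
Solving, x = 7.304 × 10^-3 mol, y = 6.609 × 10^-3 mol
mass of NaCl = 7.304 × 10^-3 × 58.44 = 0.4269 g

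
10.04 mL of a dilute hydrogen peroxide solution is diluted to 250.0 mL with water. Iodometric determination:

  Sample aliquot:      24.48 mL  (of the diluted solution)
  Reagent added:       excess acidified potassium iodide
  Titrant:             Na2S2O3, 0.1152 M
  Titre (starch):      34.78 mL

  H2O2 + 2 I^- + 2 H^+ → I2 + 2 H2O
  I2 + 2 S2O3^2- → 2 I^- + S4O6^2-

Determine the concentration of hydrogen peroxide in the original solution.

2.038 M

n(S2O3^2-) = 0.03478 × 0.1152 = 4.007 × 10^-3 mol
n(I2) = n(S2O3^2-)/2 = 2.003 × 10^-3 mol
n(H2O2) in the aliquot = 2.003 × 10^-3 mol (1:1 ratio)
[H2O2]_dilute = 2.003 × 10^-3 / 0.02448 = 0.08184 mol/L
[H2O2]_original = 0.08184 × 250.0/10.04 = 2.038 mol/L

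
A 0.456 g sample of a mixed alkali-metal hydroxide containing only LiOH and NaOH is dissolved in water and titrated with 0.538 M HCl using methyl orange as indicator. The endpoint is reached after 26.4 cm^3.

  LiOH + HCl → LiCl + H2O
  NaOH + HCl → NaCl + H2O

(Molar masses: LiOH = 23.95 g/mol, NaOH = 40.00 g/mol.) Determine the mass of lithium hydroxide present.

0.167 g

n(HCl) = 0.0264 × 0.538 = 0.0142 mol
Let x = n(LiOH), y = n(NaOH).
Titrant: 1x + 1y = 0.0142;  mass: 23.95x + 40.00y = 0.456
Solving, x = 6.99 × 10^-3 mol, y = 7.22 × 10^-3 mol
mass of LiOH = 6.99 × 10^-3 × 23.95 = 0.167 g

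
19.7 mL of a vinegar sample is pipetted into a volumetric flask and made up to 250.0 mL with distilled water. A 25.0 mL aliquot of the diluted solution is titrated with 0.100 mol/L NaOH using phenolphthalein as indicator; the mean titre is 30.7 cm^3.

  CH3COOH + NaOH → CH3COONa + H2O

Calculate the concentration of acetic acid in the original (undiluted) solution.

1.56 mol/L

n(NaOH) = 0.0307 × 0.100 = 3.07 × 10^-3 mol
n(CH3COOH) in the aliquot = 3.07 × 10^-3 mol (1:1 ratio)
[CH3COOH]_dilute = 3.07 × 10^-3 / 0.0250 = 0.123 mol/L
Dilution factor = 250.0 / 19.7 = 12.69
[CH3COOH]_stock = 0.123 × 12.69 = 1.56 mol/L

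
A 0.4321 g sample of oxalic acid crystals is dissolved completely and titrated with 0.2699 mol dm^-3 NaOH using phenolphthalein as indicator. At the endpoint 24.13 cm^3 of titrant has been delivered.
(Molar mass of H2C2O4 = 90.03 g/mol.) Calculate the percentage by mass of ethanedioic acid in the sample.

67.85 %

H2C2O4 + 2 NaOH → Na2C2O4 + 2 H2O
n(NaOH) = 0.02413 L × 0.2699 mol/L = 6.513 × 10^-3 mol
From the 1:2 ratio, n(H2C2O4) = 1/2 × 6.513 × 10^-3 = 3.256 × 10^-3 mol
mass of H2C2O4 = 3.256 × 10^-3 × 90.03 g/mol = 0.2932 g
% H2C2O4 = 0.2932 / 0.4321 × 100 = 67.85 %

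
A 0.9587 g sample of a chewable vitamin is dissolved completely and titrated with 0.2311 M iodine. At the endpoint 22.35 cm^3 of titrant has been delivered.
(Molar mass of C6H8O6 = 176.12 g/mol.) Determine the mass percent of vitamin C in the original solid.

94.89 %

C6H8O6 + I2 → C6H6O6 + 2 HI
n(I2) = 0.02235 L × 0.2311 mol/L = 5.165 × 10^-3 mol
n(C6H8O6) = 5.165 × 10^-3 mol (1:1 ratio)
mass of C6H8O6 = 5.165 × 10^-3 × 176.12 g/mol = 0.9097 g
% C6H8O6 = 0.9097 / 0.9587 × 100 = 94.89 %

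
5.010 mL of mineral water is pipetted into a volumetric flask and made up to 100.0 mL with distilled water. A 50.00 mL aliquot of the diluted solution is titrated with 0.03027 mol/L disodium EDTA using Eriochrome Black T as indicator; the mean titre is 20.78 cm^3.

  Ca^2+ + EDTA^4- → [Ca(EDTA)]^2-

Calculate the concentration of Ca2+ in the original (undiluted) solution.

n(EDTA) = 0.02078 × 0.03027 = 6.290 × 10^-4 mol
n(Ca2+) in the aliquot = 6.290 × 10^-4 mol (1:1 ratio)
[Ca2+]_dilute = 6.290 × 10^-4 / 0.05000 = 0.01258 mol/L
Dilution factor = 100.0 / 5.010 = 19.96
[Ca2+]_stock = 0.01258 × 19.96 = 0.2511 mol/L

0.2511 mol/L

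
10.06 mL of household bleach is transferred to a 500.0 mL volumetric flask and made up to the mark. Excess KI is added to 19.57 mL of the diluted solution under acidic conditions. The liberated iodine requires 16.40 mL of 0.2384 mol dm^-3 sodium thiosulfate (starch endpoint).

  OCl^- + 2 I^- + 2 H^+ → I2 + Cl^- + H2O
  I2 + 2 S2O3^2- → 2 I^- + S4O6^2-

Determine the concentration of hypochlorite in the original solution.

n(S2O3^2-) = 0.01640 × 0.2384 = 3.910 × 10^-3 mol
n(I2) = n(S2O3^2-)/2 = 1.955 × 10^-3 mol
n(OCl^-) in the aliquot = 1.955 × 10^-3 mol (1:1 ratio)
[OCl^-]_dilute = 1.955 × 10^-3 / 0.01957 = 0.09989 mol/L
[OCl^-]_original = 0.09989 × 500.0/10.06 = 4.965 mol/L

4.965 mol/L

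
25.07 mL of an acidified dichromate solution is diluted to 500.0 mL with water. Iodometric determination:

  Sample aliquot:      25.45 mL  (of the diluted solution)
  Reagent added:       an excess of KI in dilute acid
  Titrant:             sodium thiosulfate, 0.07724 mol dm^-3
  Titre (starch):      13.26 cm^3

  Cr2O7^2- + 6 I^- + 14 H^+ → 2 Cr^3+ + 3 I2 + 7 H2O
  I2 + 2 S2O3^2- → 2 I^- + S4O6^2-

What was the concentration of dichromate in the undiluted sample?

0.1338 mol/L

n(S2O3^2-) = 0.01326 × 0.07724 = 1.024 × 10^-3 mol
n(I2) = n(S2O3^2-)/2 = 5.121 × 10^-4 mol
From the 1:3 ratio, n(Cr2O7^2-) in the aliquot = 1/3 × 5.121 × 10^-4 = 1.707 × 10^-4 mol
[Cr2O7^2-]_dilute = 1.707 × 10^-4 / 0.02545 = 0.006707 mol/L
[Cr2O7^2-]_original = 0.006707 × 500.0/25.07 = 0.1338 mol/L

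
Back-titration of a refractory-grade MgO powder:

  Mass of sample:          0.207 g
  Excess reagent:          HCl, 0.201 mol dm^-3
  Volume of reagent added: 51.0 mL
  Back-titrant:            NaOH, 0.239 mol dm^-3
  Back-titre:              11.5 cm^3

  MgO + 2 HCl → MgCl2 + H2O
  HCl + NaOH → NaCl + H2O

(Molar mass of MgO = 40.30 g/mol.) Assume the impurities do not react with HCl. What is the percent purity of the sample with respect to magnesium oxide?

73.0 %

n(HCl) added = 0.0510 × 0.201 = 0.0103 mol
n(NaOH) used in back-titration = 0.0115 × 0.239 = 2.75 × 10^-3 mol
n(HCl) left over = 2.75 × 10^-3 mol (1:1 ratio)
n(HCl) consumed by analyte = 0.0103 − 2.75 × 10^-3 = 7.50 × 10^-3 mol
From the 1:2 ratio, n(MgO) = 1/2 × 7.50 × 10^-3 = 3.75 × 10^-3 mol
mass of MgO = 3.75 × 10^-3 × 40.30 = 0.151 g
% MgO = 0.151 / 0.207 × 100 = 73.0 %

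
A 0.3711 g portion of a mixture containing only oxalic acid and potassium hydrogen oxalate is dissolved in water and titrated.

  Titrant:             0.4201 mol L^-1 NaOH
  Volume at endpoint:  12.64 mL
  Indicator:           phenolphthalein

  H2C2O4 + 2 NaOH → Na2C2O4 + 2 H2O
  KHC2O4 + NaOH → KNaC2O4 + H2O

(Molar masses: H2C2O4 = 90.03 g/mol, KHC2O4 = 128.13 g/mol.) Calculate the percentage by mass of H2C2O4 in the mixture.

n(NaOH) = 0.01264 × 0.4201 = 5.310 × 10^-3 mol
Let x = n(H2C2O4), y = n(KHC2O4).
Titrant: 2x + 1y = 5.310 × 10^-3;  mass: 90.03x + 128.13y = 0.3711
Solving, x = 1.861 × 10^-3 mol, y = 1.589 × 10^-3 mol
mass of H2C2O4 = 1.861 × 10^-3 × 90.03 = 0.1675 g
% H2C2O4 = 0.1675 / 0.3711 × 100 = 45.14 %

45.14 %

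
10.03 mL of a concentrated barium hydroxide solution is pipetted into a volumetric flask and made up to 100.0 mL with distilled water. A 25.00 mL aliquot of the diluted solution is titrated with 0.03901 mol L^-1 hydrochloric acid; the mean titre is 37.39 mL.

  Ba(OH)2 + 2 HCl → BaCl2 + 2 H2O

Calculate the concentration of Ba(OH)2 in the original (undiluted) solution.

0.2908 mol/L

n(HCl) = 0.03739 × 0.03901 = 1.459 × 10^-3 mol
From the 1:2 ratio, n(Ba(OH)2) in the aliquot = 1/2 × 1.459 × 10^-3 = 7.293 × 10^-4 mol
[Ba(OH)2]_dilute = 7.293 × 10^-4 / 0.02500 = 0.02917 mol/L
Dilution factor = 100.0 / 10.03 = 9.970
[Ba(OH)2]_stock = 0.02917 × 9.970 = 0.2908 mol/L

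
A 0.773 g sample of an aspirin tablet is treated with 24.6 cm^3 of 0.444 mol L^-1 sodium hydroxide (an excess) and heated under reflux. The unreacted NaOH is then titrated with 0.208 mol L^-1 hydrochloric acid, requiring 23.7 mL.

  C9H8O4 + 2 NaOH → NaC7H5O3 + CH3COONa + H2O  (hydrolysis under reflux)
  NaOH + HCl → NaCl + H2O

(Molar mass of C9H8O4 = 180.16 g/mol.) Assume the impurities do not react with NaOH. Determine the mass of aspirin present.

n(NaOH) added = 0.0246 × 0.444 = 0.0109 mol
n(HCl) used in back-titration = 0.0237 × 0.208 = 4.93 × 10^-3 mol
n(NaOH) left over = 4.93 × 10^-3 mol (1:1 ratio)
n(NaOH) consumed by analyte = 0.0109 − 4.93 × 10^-3 = 5.99 × 10^-3 mol
From the 1:2 ratio, n(C9H8O4) = 1/2 × 5.99 × 10^-3 = 3.00 × 10^-3 mol
mass of C9H8O4 = 3.00 × 10^-3 × 180.16 = 0.540 g

0.540 g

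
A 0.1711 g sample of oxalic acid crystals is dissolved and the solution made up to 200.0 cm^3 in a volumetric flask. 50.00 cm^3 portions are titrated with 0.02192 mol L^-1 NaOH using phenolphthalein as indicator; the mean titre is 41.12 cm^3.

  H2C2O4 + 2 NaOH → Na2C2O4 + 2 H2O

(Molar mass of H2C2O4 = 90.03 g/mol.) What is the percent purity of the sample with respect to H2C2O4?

94.86 %

n(NaOH) per titration = 0.04112 × 0.02192 = 9.014 × 10^-4 mol
From the 1:2 ratio, n(H2C2O4) in each aliquot = 1/2 × 9.014 × 10^-4 = 4.507 × 10^-4 mol
n(H2C2O4) in the whole flask = 4.507 × 10^-4 × 200.0/50.00 = 1.803 × 10^-3 mol
mass of H2C2O4 = 1.803 × 10^-3 × 90.03 = 0.1623 g
% H2C2O4 = 0.1623 / 0.1711 × 100 = 94.86 %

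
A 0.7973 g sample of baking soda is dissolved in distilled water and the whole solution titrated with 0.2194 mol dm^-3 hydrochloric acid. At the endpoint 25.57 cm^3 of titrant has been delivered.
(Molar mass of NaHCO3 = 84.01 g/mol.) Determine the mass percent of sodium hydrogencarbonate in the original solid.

NaHCO3 + HCl → NaCl + H2O + CO2
n(HCl) = 0.02557 L × 0.2194 mol/L = 5.610 × 10^-3 mol
n(NaHCO3) = 5.610 × 10^-3 mol (1:1 ratio)
mass of NaHCO3 = 5.610 × 10^-3 × 84.01 g/mol = 0.4713 g
% NaHCO3 = 0.4713 / 0.7973 × 100 = 59.11 %

59.11 %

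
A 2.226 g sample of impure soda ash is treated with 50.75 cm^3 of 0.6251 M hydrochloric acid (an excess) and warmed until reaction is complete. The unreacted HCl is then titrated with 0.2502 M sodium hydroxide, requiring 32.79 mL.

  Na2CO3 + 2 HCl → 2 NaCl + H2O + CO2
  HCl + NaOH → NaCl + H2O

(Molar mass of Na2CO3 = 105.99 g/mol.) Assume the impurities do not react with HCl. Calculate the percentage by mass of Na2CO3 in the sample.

55.99 %

n(HCl) added = 0.05075 × 0.6251 = 0.03172 mol
n(NaOH) used in back-titration = 0.03279 × 0.2502 = 8.204 × 10^-3 mol
n(HCl) left over = 8.204 × 10^-3 mol (1:1 ratio)
n(HCl) consumed by analyte = 0.03172 − 8.204 × 10^-3 = 0.02352 mol
From the 1:2 ratio, n(Na2CO3) = 1/2 × 0.02352 = 0.01176 mol
mass of Na2CO3 = 0.01176 × 105.99 = 1.246 g
% Na2CO3 = 1.246 / 2.226 × 100 = 55.99 %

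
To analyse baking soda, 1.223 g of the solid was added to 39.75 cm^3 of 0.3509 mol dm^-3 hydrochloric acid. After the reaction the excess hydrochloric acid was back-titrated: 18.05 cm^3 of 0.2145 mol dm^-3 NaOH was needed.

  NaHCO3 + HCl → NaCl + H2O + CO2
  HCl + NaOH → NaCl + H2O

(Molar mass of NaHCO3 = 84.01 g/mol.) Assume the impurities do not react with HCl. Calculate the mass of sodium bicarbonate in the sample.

0.8465 g

n(HCl) added = 0.03975 × 0.3509 = 0.01395 mol
n(NaOH) used in back-titration = 0.01805 × 0.2145 = 3.872 × 10^-3 mol
n(HCl) left over = 3.872 × 10^-3 mol (1:1 ratio)
n(HCl) consumed by analyte = 0.01395 − 3.872 × 10^-3 = 0.01008 mol
n(NaHCO3) = 0.01008 mol (1:1 ratio)
mass of NaHCO3 = 0.01008 × 84.01 = 0.8465 g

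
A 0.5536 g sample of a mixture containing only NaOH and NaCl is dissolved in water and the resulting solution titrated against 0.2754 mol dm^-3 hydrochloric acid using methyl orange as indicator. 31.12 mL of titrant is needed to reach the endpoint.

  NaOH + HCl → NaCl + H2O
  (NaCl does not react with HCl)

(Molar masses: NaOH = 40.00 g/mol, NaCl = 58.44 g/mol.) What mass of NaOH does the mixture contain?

n(HCl) = 0.03112 × 0.2754 = 8.570 × 10^-3 mol
Let x = n(NaOH), y = n(NaCl).
Titrant: 1x = 8.570 × 10^-3;  mass: 40.00x + 58.44y = 0.5536
Solving, x = 8.570 × 10^-3 mol, y = 3.607 × 10^-3 mol
mass of NaOH = 8.570 × 10^-3 × 40.00 = 0.3428 g

0.3428 g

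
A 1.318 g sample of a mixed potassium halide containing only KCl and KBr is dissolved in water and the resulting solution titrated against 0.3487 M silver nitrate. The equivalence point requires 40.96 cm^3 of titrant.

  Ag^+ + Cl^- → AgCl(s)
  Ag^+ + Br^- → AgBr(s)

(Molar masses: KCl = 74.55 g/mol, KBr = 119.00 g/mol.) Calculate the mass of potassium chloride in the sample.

n(AgNO3) = 0.04096 × 0.3487 = 0.01428 mol
Let x = n(KCl), y = n(KBr).
Titrant: 1x + 1y = 0.01428;  mass: 74.55x + 119.00y = 1.318
Solving, x = 8.586 × 10^-3 mol, y = 5.697 × 10^-3 mol
mass of KCl = 8.586 × 10^-3 × 74.55 = 0.6401 g

0.6401 g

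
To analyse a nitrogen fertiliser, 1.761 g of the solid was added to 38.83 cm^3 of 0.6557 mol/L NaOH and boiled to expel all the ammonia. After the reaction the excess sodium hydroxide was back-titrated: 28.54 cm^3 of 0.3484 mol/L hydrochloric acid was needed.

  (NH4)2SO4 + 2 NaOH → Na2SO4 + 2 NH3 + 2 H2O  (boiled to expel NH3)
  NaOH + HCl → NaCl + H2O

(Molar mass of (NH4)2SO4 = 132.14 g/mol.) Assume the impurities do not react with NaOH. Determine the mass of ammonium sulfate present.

n(NaOH) added = 0.03883 × 0.6557 = 0.02546 mol
n(HCl) used in back-titration = 0.02854 × 0.3484 = 9.943 × 10^-3 mol
n(NaOH) left over = 9.943 × 10^-3 mol (1:1 ratio)
n(NaOH) consumed by analyte = 0.02546 − 9.943 × 10^-3 = 0.01552 mol
From the 1:2 ratio, n((NH4)2SO4) = 1/2 × 0.01552 = 7.759 × 10^-3 mol
mass of (NH4)2SO4 = 7.759 × 10^-3 × 132.14 = 1.025 g

1.025 g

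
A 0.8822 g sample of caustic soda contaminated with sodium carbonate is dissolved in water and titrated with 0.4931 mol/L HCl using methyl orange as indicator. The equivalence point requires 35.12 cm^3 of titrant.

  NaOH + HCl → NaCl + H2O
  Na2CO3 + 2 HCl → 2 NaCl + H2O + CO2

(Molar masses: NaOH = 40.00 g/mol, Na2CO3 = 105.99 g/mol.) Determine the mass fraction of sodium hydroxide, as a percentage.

12.40 %

n(HCl) = 0.03512 × 0.4931 = 0.01732 mol
Let x = n(NaOH), y = n(Na2CO3).
Titrant: 1x + 2y = 0.01732;  mass: 40.00x + 105.99y = 0.8822
Solving, x = 2.736 × 10^-3 mol, y = 7.291 × 10^-3 mol
mass of NaOH = 2.736 × 10^-3 × 40.00 = 0.1094 g
% NaOH = 0.1094 / 0.8822 × 100 = 12.40 %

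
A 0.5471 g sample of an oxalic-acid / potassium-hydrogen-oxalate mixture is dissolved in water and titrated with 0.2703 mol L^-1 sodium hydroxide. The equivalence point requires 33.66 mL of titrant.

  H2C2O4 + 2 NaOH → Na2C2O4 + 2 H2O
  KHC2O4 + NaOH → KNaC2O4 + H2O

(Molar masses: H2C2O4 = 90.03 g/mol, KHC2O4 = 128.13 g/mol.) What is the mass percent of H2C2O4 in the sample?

61.24 %

n(NaOH) = 0.03366 × 0.2703 = 9.098 × 10^-3 mol
Let x = n(H2C2O4), y = n(KHC2O4).
Titrant: 2x + 1y = 9.098 × 10^-3;  mass: 90.03x + 128.13y = 0.5471
Solving, x = 3.722 × 10^-3 mol, y = 1.655 × 10^-3 mol
mass of H2C2O4 = 3.722 × 10^-3 × 90.03 = 0.3351 g
% H2C2O4 = 0.3351 / 0.5471 × 100 = 61.24 %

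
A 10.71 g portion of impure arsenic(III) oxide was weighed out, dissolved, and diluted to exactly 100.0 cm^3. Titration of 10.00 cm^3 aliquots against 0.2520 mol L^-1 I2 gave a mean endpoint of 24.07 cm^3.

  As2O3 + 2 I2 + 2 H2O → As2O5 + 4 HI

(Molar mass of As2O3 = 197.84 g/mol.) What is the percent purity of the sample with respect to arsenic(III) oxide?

n(I2) per titration = 0.02407 × 0.2520 = 6.066 × 10^-3 mol
From the 1:2 ratio, n(As2O3) in each aliquot = 1/2 × 6.066 × 10^-3 = 3.033 × 10^-3 mol
n(As2O3) in the whole flask = 3.033 × 10^-3 × 100.0/10.00 = 0.03033 mol
mass of As2O3 = 0.03033 × 197.84 = 6.000 g
% As2O3 = 6.000 / 10.71 × 100 = 56.02 %

56.02 %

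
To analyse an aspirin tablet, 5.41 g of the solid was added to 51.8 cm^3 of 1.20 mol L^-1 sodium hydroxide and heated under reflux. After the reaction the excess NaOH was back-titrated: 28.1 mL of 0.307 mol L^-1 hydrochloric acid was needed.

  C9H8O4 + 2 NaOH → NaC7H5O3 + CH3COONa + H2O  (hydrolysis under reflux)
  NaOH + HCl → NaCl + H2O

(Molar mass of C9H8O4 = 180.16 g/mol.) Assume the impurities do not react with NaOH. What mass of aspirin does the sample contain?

n(NaOH) added = 0.0518 × 1.20 = 0.0622 mol
n(HCl) used in back-titration = 0.0281 × 0.307 = 8.63 × 10^-3 mol
n(NaOH) left over = 8.63 × 10^-3 mol (1:1 ratio)
n(NaOH) consumed by analyte = 0.0622 − 8.63 × 10^-3 = 0.0535 mol
From the 1:2 ratio, n(C9H8O4) = 1/2 × 0.0535 = 0.0268 mol
mass of C9H8O4 = 0.0268 × 180.16 = 4.82 g

4.82 g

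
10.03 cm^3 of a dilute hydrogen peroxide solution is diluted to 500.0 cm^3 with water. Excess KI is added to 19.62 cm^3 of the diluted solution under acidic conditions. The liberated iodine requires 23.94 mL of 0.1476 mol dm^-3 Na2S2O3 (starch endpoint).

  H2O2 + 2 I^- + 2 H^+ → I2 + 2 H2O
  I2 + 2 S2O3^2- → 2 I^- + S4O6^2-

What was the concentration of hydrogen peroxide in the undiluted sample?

n(S2O3^2-) = 0.02394 × 0.1476 = 3.534 × 10^-3 mol
n(I2) = n(S2O3^2-)/2 = 1.767 × 10^-3 mol
n(H2O2) in the aliquot = 1.767 × 10^-3 mol (1:1 ratio)
[H2O2]_dilute = 1.767 × 10^-3 / 0.01962 = 0.09005 mol/L
[H2O2]_original = 0.09005 × 500.0/10.03 = 4.489 mol/L

4.489 mol/L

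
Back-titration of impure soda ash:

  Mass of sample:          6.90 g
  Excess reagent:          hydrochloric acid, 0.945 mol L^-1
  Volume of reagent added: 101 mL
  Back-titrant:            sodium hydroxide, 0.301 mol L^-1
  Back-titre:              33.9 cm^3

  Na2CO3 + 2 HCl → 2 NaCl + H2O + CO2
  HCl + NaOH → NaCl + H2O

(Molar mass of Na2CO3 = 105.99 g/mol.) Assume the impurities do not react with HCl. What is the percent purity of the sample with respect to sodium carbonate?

n(HCl) added = 0.101 × 0.945 = 0.0954 mol
n(NaOH) used in back-titration = 0.0339 × 0.301 = 0.0102 mol
n(HCl) left over = 0.0102 mol (1:1 ratio)
n(HCl) consumed by analyte = 0.0954 − 0.0102 = 0.0852 mol
From the 1:2 ratio, n(Na2CO3) = 1/2 × 0.0852 = 0.0426 mol
mass of Na2CO3 = 0.0426 × 105.99 = 4.52 g
% Na2CO3 = 4.52 / 6.90 × 100 = 65.5 %

65.5 %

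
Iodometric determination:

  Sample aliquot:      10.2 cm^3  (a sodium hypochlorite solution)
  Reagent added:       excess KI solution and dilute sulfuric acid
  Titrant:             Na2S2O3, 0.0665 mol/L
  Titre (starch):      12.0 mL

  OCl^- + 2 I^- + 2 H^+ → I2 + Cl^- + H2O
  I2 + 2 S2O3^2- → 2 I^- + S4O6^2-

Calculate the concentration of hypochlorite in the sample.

0.0391 mol/L

n(S2O3^2-) = 0.0120 × 0.0665 = 7.98 × 10^-4 mol
n(I2) = n(S2O3^2-)/2 = 3.99 × 10^-4 mol
n(OCl^-) in the aliquot = 3.99 × 10^-4 mol (1:1 ratio)
[OCl^-] = 3.99 × 10^-4 / 0.0102 = 0.0391 mol/L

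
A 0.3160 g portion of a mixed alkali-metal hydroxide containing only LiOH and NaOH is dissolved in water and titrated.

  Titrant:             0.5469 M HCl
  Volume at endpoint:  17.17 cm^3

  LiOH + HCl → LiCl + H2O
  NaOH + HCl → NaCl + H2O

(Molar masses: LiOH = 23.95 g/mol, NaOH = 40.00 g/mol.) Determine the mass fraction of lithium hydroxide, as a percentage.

28.15 %

n(HCl) = 0.01717 × 0.5469 = 9.390 × 10^-3 mol
Let x = n(LiOH), y = n(NaOH).
Titrant: 1x + 1y = 9.390 × 10^-3;  mass: 23.95x + 40.00y = 0.3160
Solving, x = 3.714 × 10^-3 mol, y = 5.676 × 10^-3 mol
mass of LiOH = 3.714 × 10^-3 × 23.95 = 0.08895 g
% LiOH = 0.08895 / 0.3160 × 100 = 28.15 %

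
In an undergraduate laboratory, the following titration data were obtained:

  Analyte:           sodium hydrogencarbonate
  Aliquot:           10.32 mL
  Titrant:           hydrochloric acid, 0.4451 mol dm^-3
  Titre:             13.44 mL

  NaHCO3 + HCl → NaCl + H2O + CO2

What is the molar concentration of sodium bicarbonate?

n(HCl) = 0.01344 L × 0.4451 mol/L = 5.982 × 10^-3 mol
n(NaHCO3) = 5.982 × 10^-3 mol (1:1 mole ratio)
[NaHCO3] = 5.982 × 10^-3 mol / 0.01032 L = 0.5797 mol/L

0.5797 mol/L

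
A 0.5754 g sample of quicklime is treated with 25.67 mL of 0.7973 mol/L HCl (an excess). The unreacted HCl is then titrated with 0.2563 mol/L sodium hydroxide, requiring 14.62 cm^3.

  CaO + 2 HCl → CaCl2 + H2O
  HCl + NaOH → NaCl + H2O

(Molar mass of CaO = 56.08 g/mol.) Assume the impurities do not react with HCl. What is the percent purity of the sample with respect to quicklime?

n(HCl) added = 0.02567 × 0.7973 = 0.02047 mol
n(NaOH) used in back-titration = 0.01462 × 0.2563 = 3.747 × 10^-3 mol
n(HCl) left over = 3.747 × 10^-3 mol (1:1 ratio)
n(HCl) consumed by analyte = 0.02047 − 3.747 × 10^-3 = 0.01672 mol
From the 1:2 ratio, n(CaO) = 1/2 × 0.01672 = 8.360 × 10^-3 mol
mass of CaO = 8.360 × 10^-3 × 56.08 = 0.4688 g
% CaO = 0.4688 / 0.5754 × 100 = 81.48 %

81.48 %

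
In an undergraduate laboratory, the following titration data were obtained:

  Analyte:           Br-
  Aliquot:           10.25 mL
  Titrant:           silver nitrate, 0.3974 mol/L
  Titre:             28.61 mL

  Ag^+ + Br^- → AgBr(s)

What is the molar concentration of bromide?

1.109 mol/L

n(AgNO3) = 0.02861 L × 0.3974 mol/L = 0.01137 mol
n(Br-) = 0.01137 mol (1:1 mole ratio)
[Br-] = 0.01137 mol / 0.01025 L = 1.109 mol/L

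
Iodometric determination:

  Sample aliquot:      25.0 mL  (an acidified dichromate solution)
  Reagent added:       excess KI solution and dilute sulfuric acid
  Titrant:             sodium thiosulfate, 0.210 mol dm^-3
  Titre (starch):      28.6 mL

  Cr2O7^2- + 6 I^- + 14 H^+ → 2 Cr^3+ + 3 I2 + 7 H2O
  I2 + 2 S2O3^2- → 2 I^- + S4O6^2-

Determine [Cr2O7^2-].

n(S2O3^2-) = 0.0286 × 0.210 = 6.01 × 10^-3 mol
n(I2) = n(S2O3^2-)/2 = 3.00 × 10^-3 mol
From the 1:3 ratio, n(Cr2O7^2-) in the aliquot = 1/3 × 3.00 × 10^-3 = 1.00 × 10^-3 mol
[Cr2O7^2-] = 1.00 × 10^-3 / 0.0250 = 0.0400 mol/L

0.0400 mol/L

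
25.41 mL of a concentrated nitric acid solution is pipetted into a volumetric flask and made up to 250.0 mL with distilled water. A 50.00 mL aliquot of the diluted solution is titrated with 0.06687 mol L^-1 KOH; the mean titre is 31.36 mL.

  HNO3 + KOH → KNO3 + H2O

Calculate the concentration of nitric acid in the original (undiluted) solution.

0.4126 mol/L

n(KOH) = 0.03136 × 0.06687 = 2.097 × 10^-3 mol
n(HNO3) in the aliquot = 2.097 × 10^-3 mol (1:1 ratio)
[HNO3]_dilute = 2.097 × 10^-3 / 0.05000 = 0.04194 mol/L
Dilution factor = 250.0 / 25.41 = 9.839
[HNO3]_stock = 0.04194 × 9.839 = 0.4126 mol/L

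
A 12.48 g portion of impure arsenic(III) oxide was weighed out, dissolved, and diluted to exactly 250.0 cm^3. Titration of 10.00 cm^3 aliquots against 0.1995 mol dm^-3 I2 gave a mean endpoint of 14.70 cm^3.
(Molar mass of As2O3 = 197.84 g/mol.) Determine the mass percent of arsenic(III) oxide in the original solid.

As2O3 + 2 I2 + 2 H2O → As2O5 + 4 HI
n(I2) per titration = 0.01470 × 0.1995 = 2.933 × 10^-3 mol
From the 1:2 ratio, n(As2O3) in each aliquot = 1/2 × 2.933 × 10^-3 = 1.466 × 10^-3 mol
n(As2O3) in the whole flask = 1.466 × 10^-3 × 250.0/10.00 = 0.03666 mol
mass of As2O3 = 0.03666 × 197.84 = 7.252 g
% As2O3 = 7.252 / 12.48 × 100 = 58.11 %

58.11 %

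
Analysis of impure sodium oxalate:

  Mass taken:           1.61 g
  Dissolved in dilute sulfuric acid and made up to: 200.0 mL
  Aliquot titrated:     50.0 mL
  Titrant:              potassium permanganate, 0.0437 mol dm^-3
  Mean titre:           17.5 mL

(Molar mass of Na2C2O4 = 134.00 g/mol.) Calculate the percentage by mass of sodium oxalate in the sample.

2 MnO4^- + 5 C2O4^2- + 16 H^+ → 2 Mn^2+ + 10 CO2 + 8 H2O
n(KMnO4) per titration = 0.0175 × 0.0437 = 7.65 × 10^-4 mol
From the 5:2 ratio, n(Na2C2O4) in each aliquot = 5/2 × 7.65 × 10^-4 = 1.91 × 10^-3 mol
n(Na2C2O4) in the whole flask = 1.91 × 10^-3 × 200.0/50.0 = 7.65 × 10^-3 mol
mass of Na2C2O4 = 7.65 × 10^-3 × 134.00 = 1.02 g
% Na2C2O4 = 1.02 / 1.61 × 100 = 63.6 %

63.6 %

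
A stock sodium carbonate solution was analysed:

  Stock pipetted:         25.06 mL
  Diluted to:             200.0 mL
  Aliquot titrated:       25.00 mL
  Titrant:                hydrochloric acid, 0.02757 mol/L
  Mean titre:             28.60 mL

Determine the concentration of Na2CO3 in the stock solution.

0.1259 mol/L

Na2CO3 + 2 HCl → 2 NaCl + H2O + CO2
n(HCl) = 0.02860 × 0.02757 = 7.885 × 10^-4 mol
From the 1:2 ratio, n(Na2CO3) in the aliquot = 1/2 × 7.885 × 10^-4 = 3.943 × 10^-4 mol
[Na2CO3]_dilute = 3.943 × 10^-4 / 0.02500 = 0.01577 mol/L
Dilution factor = 200.0 / 25.06 = 7.981
[Na2CO3]_stock = 0.01577 × 7.981 = 0.1259 mol/L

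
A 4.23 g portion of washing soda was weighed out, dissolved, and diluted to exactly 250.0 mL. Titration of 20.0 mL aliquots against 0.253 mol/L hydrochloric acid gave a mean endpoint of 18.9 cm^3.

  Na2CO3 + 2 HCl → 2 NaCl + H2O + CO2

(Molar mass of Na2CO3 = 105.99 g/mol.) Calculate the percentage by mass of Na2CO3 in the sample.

n(HCl) per titration = 0.0189 × 0.253 = 4.78 × 10^-3 mol
From the 1:2 ratio, n(Na2CO3) in each aliquot = 1/2 × 4.78 × 10^-3 = 2.39 × 10^-3 mol
n(Na2CO3) in the whole flask = 2.39 × 10^-3 × 250.0/20.0 = 0.0299 mol
mass of Na2CO3 = 0.0299 × 105.99 = 3.17 g
% Na2CO3 = 3.17 / 4.23 × 100 = 74.9 %

74.9 %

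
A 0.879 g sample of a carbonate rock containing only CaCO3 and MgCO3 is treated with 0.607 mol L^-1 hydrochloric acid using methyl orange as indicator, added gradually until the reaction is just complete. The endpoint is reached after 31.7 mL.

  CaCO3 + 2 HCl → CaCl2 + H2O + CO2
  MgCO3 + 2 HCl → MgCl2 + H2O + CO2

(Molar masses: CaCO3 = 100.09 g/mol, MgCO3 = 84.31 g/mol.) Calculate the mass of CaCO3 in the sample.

0.430 g

n(HCl) = 0.0317 × 0.607 = 0.0192 mol
Let x = n(CaCO3), y = n(MgCO3).
Titrant: 2x + 2y = 0.0192;  mass: 100.09x + 84.31y = 0.879
Solving, x = 4.30 × 10^-3 mol, y = 5.32 × 10^-3 mol
mass of CaCO3 = 4.30 × 10^-3 × 100.09 = 0.430 g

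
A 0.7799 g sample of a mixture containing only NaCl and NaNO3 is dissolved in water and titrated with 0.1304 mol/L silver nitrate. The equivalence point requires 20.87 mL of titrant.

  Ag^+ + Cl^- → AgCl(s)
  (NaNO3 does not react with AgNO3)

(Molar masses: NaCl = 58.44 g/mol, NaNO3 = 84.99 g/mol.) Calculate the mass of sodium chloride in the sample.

0.1590 g

n(AgNO3) = 0.02087 × 0.1304 = 2.721 × 10^-3 mol
Let x = n(NaCl), y = n(NaNO3).
Titrant: 1x = 2.721 × 10^-3;  mass: 58.44x + 84.99y = 0.7799
Solving, x = 2.721 × 10^-3 mol, y = 7.305 × 10^-3 mol
mass of NaCl = 2.721 × 10^-3 × 58.44 = 0.1590 g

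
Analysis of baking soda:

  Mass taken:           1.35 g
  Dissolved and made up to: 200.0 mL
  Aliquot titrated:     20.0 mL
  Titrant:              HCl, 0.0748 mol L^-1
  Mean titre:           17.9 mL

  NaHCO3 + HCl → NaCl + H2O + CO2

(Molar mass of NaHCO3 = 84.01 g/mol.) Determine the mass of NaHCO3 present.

n(HCl) per titration = 0.0179 × 0.0748 = 1.34 × 10^-3 mol
n(NaHCO3) in each aliquot = 1.34 × 10^-3 mol (1:1 ratio)
n(NaHCO3) in the whole flask = 1.34 × 10^-3 × 200.0/20.0 = 0.0134 mol
mass of NaHCO3 = 0.0134 × 84.01 = 1.12 g

1.12 g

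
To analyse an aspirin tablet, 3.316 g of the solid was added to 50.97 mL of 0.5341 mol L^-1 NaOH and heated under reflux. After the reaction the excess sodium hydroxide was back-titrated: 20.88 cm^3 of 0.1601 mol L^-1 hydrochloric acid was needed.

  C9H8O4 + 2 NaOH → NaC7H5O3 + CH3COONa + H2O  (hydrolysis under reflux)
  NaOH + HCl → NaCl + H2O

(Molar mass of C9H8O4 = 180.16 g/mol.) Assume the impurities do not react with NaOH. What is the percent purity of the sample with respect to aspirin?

n(NaOH) added = 0.05097 × 0.5341 = 0.02722 mol
n(HCl) used in back-titration = 0.02088 × 0.1601 = 3.343 × 10^-3 mol
n(NaOH) left over = 3.343 × 10^-3 mol (1:1 ratio)
n(NaOH) consumed by analyte = 0.02722 − 3.343 × 10^-3 = 0.02388 mol
From the 1:2 ratio, n(C9H8O4) = 1/2 × 0.02388 = 0.01194 mol
mass of C9H8O4 = 0.01194 × 180.16 = 2.151 g
% C9H8O4 = 2.151 / 3.316 × 100 = 64.87 %

64.87 %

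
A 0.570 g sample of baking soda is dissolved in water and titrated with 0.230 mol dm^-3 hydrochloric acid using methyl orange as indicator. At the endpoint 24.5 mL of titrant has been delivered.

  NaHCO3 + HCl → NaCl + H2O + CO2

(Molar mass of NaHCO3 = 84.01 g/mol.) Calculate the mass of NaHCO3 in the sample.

0.473 g

n(HCl) = 0.0245 L × 0.230 mol/L = 5.63 × 10^-3 mol
n(NaHCO3) = 5.63 × 10^-3 mol (1:1 ratio)
mass of NaHCO3 = 5.63 × 10^-3 × 84.01 g/mol = 0.473 g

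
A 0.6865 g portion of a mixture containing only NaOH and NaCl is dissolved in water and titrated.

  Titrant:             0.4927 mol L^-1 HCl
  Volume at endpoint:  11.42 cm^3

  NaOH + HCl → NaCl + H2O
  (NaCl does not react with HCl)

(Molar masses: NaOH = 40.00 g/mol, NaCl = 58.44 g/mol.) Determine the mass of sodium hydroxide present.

0.2251 g

n(HCl) = 0.01142 × 0.4927 = 5.627 × 10^-3 mol
Let x = n(NaOH), y = n(NaCl).
Titrant: 1x = 5.627 × 10^-3;  mass: 40.00x + 58.44y = 0.6865
Solving, x = 5.627 × 10^-3 mol, y = 7.896 × 10^-3 mol
mass of NaOH = 5.627 × 10^-3 × 40.00 = 0.2251 g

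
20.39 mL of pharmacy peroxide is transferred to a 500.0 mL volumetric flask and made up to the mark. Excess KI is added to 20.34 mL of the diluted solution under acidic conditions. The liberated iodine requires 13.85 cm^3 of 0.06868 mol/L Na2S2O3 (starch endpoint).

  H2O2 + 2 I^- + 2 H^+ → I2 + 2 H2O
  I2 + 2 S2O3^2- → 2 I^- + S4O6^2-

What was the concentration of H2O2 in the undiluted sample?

0.5734 mol/L

n(S2O3^2-) = 0.01385 × 0.06868 = 9.512 × 10^-4 mol
n(I2) = n(S2O3^2-)/2 = 4.756 × 10^-4 mol
n(H2O2) in the aliquot = 4.756 × 10^-4 mol (1:1 ratio)
[H2O2]_dilute = 4.756 × 10^-4 / 0.02034 = 0.02338 mol/L
[H2O2]_original = 0.02338 × 500.0/20.39 = 0.5734 mol/L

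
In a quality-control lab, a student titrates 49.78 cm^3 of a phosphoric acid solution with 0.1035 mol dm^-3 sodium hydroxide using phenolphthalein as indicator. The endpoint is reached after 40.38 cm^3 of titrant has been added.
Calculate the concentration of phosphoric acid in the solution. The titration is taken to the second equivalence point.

0.04198 mol/L

H3PO4 + 2 NaOH → Na2HPO4 + 2 H2O
n(NaOH) = 0.04038 L × 0.1035 mol/L = 4.179 × 10^-3 mol
From the 1:2 mole ratio, n(H3PO4) = 1/2 × 4.179 × 10^-3 = 2.090 × 10^-3 mol
[H3PO4] = 2.090 × 10^-3 mol / 0.04978 L = 0.04198 mol/L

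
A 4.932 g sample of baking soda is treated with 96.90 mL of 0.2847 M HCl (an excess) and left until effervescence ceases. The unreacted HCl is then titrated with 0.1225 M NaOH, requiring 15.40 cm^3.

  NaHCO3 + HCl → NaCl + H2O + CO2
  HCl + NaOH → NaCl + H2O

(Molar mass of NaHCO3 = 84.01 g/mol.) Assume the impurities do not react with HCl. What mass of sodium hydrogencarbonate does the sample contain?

n(HCl) added = 0.09690 × 0.2847 = 0.02759 mol
n(NaOH) used in back-titration = 0.01540 × 0.1225 = 1.887 × 10^-3 mol
n(HCl) left over = 1.887 × 10^-3 mol (1:1 ratio)
n(HCl) consumed by analyte = 0.02759 − 1.887 × 10^-3 = 0.02570 mol
n(NaHCO3) = 0.02570 mol (1:1 ratio)
mass of NaHCO3 = 0.02570 × 84.01 = 2.159 g

2.159 g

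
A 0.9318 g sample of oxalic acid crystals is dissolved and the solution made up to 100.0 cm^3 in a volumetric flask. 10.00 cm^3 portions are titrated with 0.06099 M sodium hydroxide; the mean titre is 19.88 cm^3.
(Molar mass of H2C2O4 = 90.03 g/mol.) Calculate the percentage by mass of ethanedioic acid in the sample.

58.57 %

H2C2O4 + 2 NaOH → Na2C2O4 + 2 H2O
n(NaOH) per titration = 0.01988 × 0.06099 = 1.212 × 10^-3 mol
From the 1:2 ratio, n(H2C2O4) in each aliquot = 1/2 × 1.212 × 10^-3 = 6.062 × 10^-4 mol
n(H2C2O4) in the whole flask = 6.062 × 10^-4 × 100.0/10.00 = 6.062 × 10^-3 mol
mass of H2C2O4 = 6.062 × 10^-3 × 90.03 = 0.5458 g
% H2C2O4 = 0.5458 / 0.9318 × 100 = 58.57 %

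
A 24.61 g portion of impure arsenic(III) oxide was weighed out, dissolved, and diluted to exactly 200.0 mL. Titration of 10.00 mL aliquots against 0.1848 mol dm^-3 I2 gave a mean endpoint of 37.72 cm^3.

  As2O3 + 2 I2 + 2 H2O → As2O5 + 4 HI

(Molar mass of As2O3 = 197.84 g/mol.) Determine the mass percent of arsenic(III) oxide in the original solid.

56.04 %

n(I2) per titration = 0.03772 × 0.1848 = 6.971 × 10^-3 mol
From the 1:2 ratio, n(As2O3) in each aliquot = 1/2 × 6.971 × 10^-3 = 3.485 × 10^-3 mol
n(As2O3) in the whole flask = 3.485 × 10^-3 × 200.0/10.00 = 0.06971 mol
mass of As2O3 = 0.06971 × 197.84 = 13.79 g
% As2O3 = 13.79 / 24.61 × 100 = 56.04 %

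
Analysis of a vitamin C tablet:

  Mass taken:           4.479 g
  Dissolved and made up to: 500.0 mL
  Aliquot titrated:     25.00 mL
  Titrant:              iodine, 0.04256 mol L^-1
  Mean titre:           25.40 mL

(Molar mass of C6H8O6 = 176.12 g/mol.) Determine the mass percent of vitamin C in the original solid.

85.01 %

C6H8O6 + I2 → C6H6O6 + 2 HI
n(I2) per titration = 0.02540 × 0.04256 = 1.081 × 10^-3 mol
n(C6H8O6) in each aliquot = 1.081 × 10^-3 mol (1:1 ratio)
n(C6H8O6) in the whole flask = 1.081 × 10^-3 × 500.0/25.00 = 0.02162 mol
mass of C6H8O6 = 0.02162 × 176.12 = 3.808 g
% C6H8O6 = 3.808 / 4.479 × 100 = 85.01 %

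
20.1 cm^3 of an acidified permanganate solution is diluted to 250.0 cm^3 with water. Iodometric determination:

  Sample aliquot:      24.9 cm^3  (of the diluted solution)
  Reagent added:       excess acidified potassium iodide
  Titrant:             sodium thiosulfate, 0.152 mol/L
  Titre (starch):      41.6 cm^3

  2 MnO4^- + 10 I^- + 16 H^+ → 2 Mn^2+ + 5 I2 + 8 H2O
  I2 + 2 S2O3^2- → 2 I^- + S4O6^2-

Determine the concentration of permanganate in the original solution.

n(S2O3^2-) = 0.0416 × 0.152 = 6.32 × 10^-3 mol
n(I2) = n(S2O3^2-)/2 = 3.16 × 10^-3 mol
From the 2:5 ratio, n(MnO4^-) in the aliquot = 2/5 × 3.16 × 10^-3 = 1.26 × 10^-3 mol
[MnO4^-]_dilute = 1.26 × 10^-3 / 0.0249 = 0.0508 mol/L
[MnO4^-]_original = 0.0508 × 250.0/20.1 = 0.632 mol/L

0.632 mol/L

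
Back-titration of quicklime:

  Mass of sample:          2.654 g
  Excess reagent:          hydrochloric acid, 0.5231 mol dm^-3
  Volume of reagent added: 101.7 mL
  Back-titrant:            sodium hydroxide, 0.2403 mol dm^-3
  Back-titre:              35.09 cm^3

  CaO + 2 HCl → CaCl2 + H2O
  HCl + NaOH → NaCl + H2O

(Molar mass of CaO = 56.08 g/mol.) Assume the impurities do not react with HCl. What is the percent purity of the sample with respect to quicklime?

n(HCl) added = 0.1017 × 0.5231 = 0.05320 mol
n(NaOH) used in back-titration = 0.03509 × 0.2403 = 8.432 × 10^-3 mol
n(HCl) left over = 8.432 × 10^-3 mol (1:1 ratio)
n(HCl) consumed by analyte = 0.05320 − 8.432 × 10^-3 = 0.04477 mol
From the 1:2 ratio, n(CaO) = 1/2 × 0.04477 = 0.02238 mol
mass of CaO = 0.02238 × 56.08 = 1.255 g
% CaO = 1.255 / 2.654 × 100 = 47.30 %

47.30 %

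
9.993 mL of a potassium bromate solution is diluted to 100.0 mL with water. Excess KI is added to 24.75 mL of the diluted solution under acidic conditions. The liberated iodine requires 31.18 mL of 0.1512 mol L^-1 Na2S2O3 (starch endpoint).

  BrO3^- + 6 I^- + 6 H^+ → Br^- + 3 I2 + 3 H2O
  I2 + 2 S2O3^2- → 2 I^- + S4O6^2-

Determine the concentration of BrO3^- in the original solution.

n(S2O3^2-) = 0.03118 × 0.1512 = 4.714 × 10^-3 mol
n(I2) = n(S2O3^2-)/2 = 2.357 × 10^-3 mol
From the 1:3 ratio, n(BrO3^-) in the aliquot = 1/3 × 2.357 × 10^-3 = 7.857 × 10^-4 mol
[BrO3^-]_dilute = 7.857 × 10^-4 / 0.02475 = 0.03175 mol/L
[BrO3^-]_original = 0.03175 × 100.0/9.993 = 0.3177 mol/L

0.3177 mol/L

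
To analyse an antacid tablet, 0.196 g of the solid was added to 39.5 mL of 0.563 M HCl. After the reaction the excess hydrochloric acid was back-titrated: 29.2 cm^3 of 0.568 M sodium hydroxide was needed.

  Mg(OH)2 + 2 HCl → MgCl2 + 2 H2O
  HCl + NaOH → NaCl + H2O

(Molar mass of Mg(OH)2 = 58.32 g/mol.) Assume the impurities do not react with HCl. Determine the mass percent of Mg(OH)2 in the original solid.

84.1 %

n(HCl) added = 0.0395 × 0.563 = 0.0222 mol
n(NaOH) used in back-titration = 0.0292 × 0.568 = 0.0166 mol
n(HCl) left over = 0.0166 mol (1:1 ratio)
n(HCl) consumed by analyte = 0.0222 − 0.0166 = 5.65 × 10^-3 mol
From the 1:2 ratio, n(Mg(OH)2) = 1/2 × 5.65 × 10^-3 = 2.83 × 10^-3 mol
mass of Mg(OH)2 = 2.83 × 10^-3 × 58.32 = 0.165 g
% Mg(OH)2 = 0.165 / 0.196 × 100 = 84.1 %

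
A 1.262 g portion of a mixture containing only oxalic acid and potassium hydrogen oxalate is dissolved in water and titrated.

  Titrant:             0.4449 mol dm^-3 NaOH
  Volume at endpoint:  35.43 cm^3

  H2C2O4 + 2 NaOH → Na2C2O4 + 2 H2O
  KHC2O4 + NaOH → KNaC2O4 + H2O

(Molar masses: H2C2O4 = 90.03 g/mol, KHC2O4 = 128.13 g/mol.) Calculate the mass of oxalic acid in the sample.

n(NaOH) = 0.03543 × 0.4449 = 0.01576 mol
Let x = n(H2C2O4), y = n(KHC2O4).
Titrant: 2x + 1y = 0.01576;  mass: 90.03x + 128.13y = 1.262
Solving, x = 4.558 × 10^-3 mol, y = 6.647 × 10^-3 mol
mass of H2C2O4 = 4.558 × 10^-3 × 90.03 = 0.4104 g

0.4104 g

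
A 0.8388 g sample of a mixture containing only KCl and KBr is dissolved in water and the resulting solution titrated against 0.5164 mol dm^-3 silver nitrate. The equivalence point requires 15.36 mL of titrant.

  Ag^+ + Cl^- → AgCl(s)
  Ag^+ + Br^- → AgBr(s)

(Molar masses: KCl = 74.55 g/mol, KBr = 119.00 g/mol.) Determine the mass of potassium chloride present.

0.1763 g

n(AgNO3) = 0.01536 × 0.5164 = 7.932 × 10^-3 mol
Let x = n(KCl), y = n(KBr).
Titrant: 1x + 1y = 7.932 × 10^-3;  mass: 74.55x + 119.00y = 0.8388
Solving, x = 2.364 × 10^-3 mol, y = 5.568 × 10^-3 mol
mass of KCl = 2.364 × 10^-3 × 74.55 = 0.1763 g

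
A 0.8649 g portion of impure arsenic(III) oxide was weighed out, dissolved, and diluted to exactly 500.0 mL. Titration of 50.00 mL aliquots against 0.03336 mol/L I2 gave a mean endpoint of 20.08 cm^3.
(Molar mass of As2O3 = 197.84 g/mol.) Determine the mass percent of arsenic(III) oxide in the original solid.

76.61 %

As2O3 + 2 I2 + 2 H2O → As2O5 + 4 HI
n(I2) per titration = 0.02008 × 0.03336 = 6.699 × 10^-4 mol
From the 1:2 ratio, n(As2O3) in each aliquot = 1/2 × 6.699 × 10^-4 = 3.349 × 10^-4 mol
n(As2O3) in the whole flask = 3.349 × 10^-4 × 500.0/50.00 = 3.349 × 10^-3 mol
mass of As2O3 = 3.349 × 10^-3 × 197.84 = 0.6626 g
% As2O3 = 0.6626 / 0.8649 × 100 = 76.61 %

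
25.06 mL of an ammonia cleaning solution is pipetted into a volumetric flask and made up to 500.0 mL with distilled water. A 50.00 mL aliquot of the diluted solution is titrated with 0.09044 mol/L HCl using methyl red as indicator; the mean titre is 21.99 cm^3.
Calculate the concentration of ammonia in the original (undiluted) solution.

0.7936 mol/L

NH3 + HCl → NH4Cl
n(HCl) = 0.02199 × 0.09044 = 1.989 × 10^-3 mol
n(NH3) in the aliquot = 1.989 × 10^-3 mol (1:1 ratio)
[NH3]_dilute = 1.989 × 10^-3 / 0.05000 = 0.03978 mol/L
Dilution factor = 500.0 / 25.06 = 19.95
[NH3]_stock = 0.03978 × 19.95 = 0.7936 mol/L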